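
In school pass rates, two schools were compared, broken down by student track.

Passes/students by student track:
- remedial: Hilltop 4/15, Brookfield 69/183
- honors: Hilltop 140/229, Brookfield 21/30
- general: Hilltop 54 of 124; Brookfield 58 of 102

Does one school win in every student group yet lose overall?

Remedial: Hilltop 4/15 = 26.7%, Brookfield 69/183 = 37.7% → Brookfield
Honors: Hilltop 140/229 = 61.1%, Brookfield 21/30 = 70.0% → Brookfield
General: Hilltop 54/124 = 43.5%, Brookfield 58/102 = 56.9% → Brookfield
Overall: Hilltop 198/368 = 53.8%, Brookfield 148/315 = 47.0% → Hilltop
Brookfield wins each student group but Hilltop wins overall — the comparison reverses. Brookfield's students skew toward remedial, which has a lower base rate.

Yes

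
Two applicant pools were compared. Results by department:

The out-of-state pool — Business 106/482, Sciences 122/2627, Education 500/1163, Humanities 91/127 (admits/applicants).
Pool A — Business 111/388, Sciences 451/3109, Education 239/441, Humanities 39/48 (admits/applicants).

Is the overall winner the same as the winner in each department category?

Business: the out-of-state pool 106/482 = 22.0%, Pool A 111/388 = 28.6% → Pool A
Sciences: the out-of-state pool 122/2627 = 4.6%, Pool A 451/3109 = 14.5% → Pool A
Education: the out-of-state pool 500/1163 = 43.0%, Pool A 239/441 = 54.2% → Pool A
Humanities: the out-of-state pool 91/127 = 71.7%, Pool A 39/48 = 81.2% → Pool A
Overall: the out-of-state pool 819/4399 = 18.6%, Pool A 840/3986 = 21.1% → Pool A
Pool A wins overall and in every department group — no reversal.

Yes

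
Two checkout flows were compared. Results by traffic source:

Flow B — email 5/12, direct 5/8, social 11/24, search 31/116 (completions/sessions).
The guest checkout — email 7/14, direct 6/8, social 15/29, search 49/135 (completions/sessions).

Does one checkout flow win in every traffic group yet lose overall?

Email: Flow B 5/12 = 41.7%, the guest checkout 7/14 = 50.0% → the guest checkout
Direct: Flow B 5/8 = 62.5%, the guest checkout 6/8 = 75.0% → the guest checkout
Social: Flow B 11/24 = 45.8%, the guest checkout 15/29 = 51.7% → the guest checkout
Search: Flow B 31/116 = 26.7%, the guest checkout 49/135 = 36.3% → the guest checkout
Overall: Flow B 52/160 = 32.5%, the guest checkout 77/186 = 41.4% → the guest checkout
The guest checkout wins overall and in every traffic group — no reversal.

No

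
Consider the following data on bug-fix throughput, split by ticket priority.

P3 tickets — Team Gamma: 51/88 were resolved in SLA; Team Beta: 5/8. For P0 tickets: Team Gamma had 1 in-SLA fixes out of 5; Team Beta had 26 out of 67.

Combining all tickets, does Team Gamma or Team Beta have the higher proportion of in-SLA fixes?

P3: Team Gamma 51/88 = 58.0%, Team Beta 5/8 = 62.5% → Team Beta
P0: Team Gamma 1/5 = 20.0%, Team Beta 26/67 = 38.8% → Team Beta
Overall: Team Gamma 52/93 = 55.9%, Team Beta 31/75 = 41.3% → Team Gamma
(Team Beta wins every ticket group but Team Gamma wins overall — Team Beta's tickets skew toward the low-rate P0 group.)

Team Gamma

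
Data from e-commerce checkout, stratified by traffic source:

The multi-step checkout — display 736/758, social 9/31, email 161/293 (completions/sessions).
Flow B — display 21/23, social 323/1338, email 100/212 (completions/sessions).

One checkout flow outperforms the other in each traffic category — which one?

the multi-step checkout

Display: the multi-step checkout 736/758 = 97.1%, Flow B 21/23 = 91.3% → the multi-step checkout
Social: the multi-step checkout 9/31 = 29.0%, Flow B 323/1338 = 24.1% → the multi-step checkout
Email: the multi-step checkout 161/293 = 54.9%, Flow B 100/212 = 47.2% → the multi-step checkout
The multi-step checkout has the higher rate in all 3 groups.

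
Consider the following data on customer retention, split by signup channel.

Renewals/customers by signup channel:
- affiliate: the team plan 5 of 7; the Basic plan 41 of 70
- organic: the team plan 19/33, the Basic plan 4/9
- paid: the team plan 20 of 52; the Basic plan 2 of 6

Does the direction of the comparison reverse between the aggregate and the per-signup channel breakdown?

Yes

Affiliate: the team plan 5/7 = 71.4%, the Basic plan 41/70 = 58.6% → the team plan
Organic: the team plan 19/33 = 57.6%, the Basic plan 4/9 = 44.4% → the team plan
Paid: the team plan 20/52 = 38.5%, the Basic plan 2/6 = 33.3% → the team plan
Overall: the team plan 44/92 = 47.8%, the Basic plan 47/85 = 55.3% → the Basic plan
The team plan wins each signup group but the Basic plan wins overall — the comparison reverses. The team plan's customers skew toward paid, which has a lower base rate.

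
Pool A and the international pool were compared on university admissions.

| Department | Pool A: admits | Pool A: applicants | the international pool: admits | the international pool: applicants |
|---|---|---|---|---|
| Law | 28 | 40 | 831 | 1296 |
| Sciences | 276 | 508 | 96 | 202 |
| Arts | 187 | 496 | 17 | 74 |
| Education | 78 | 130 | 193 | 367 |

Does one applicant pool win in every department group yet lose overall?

Law: Pool A 28/40 = 70.0%, the international pool 831/1296 = 64.1% → Pool A
Sciences: Pool A 276/508 = 54.3%, the international pool 96/202 = 47.5% → Pool A
Arts: Pool A 187/496 = 37.7%, the international pool 17/74 = 23.0% → Pool A
Education: Pool A 78/130 = 60.0%, the international pool 193/367 = 52.6% → Pool A
Overall: Pool A 569/1174 = 48.5%, the international pool 1137/1939 = 58.6% → the international pool
Pool A wins each department group but the international pool wins overall — the comparison reverses. Pool A's applicants skew toward Arts, which has a lower base rate.

Yes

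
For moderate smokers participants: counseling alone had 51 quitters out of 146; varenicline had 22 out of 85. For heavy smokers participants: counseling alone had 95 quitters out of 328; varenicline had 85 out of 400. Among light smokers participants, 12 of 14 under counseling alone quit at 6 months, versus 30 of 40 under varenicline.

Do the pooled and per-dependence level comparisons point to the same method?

Moderate smokers: counseling alone 51/146 = 34.9%, varenicline 22/85 = 25.9% → counseling alone
Heavy smokers: counseling alone 95/328 = 29.0%, varenicline 85/400 = 21.2% → counseling alone
Light smokers: counseling alone 12/14 = 85.7%, varenicline 30/40 = 75.0% → counseling alone
Overall: counseling alone 158/488 = 32.4%, varenicline 137/525 = 26.1% → counseling alone
Counseling alone wins overall and in every dependence group — no reversal.

Yes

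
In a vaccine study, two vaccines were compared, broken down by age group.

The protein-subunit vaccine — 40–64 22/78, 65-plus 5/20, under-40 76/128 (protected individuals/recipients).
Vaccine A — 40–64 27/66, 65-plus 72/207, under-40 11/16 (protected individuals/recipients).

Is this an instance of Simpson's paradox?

40–64: the protein-subunit vaccine 22/78 = 28.2%, Vaccine A 27/66 = 40.9% → Vaccine A
65-plus: the protein-subunit vaccine 5/20 = 25.0%, Vaccine A 72/207 = 34.8% → Vaccine A
Under-40: the protein-subunit vaccine 76/128 = 59.4%, Vaccine A 11/16 = 68.8% → Vaccine A
Overall: the protein-subunit vaccine 103/226 = 45.6%, Vaccine A 110/289 = 38.1% → the protein-subunit vaccine
Vaccine A wins each age group but the protein-subunit vaccine wins overall — the comparison reverses. Vaccine A's recipients skew toward 65-plus, which has a lower base rate.

Yes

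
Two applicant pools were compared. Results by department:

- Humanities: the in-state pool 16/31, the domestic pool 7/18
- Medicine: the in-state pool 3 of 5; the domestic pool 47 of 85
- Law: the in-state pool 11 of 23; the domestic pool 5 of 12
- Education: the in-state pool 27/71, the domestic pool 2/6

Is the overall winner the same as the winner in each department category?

No

Humanities: the in-state pool 16/31 = 51.6%, the domestic pool 7/18 = 38.9% → the in-state pool
Medicine: the in-state pool 3/5 = 60.0%, the domestic pool 47/85 = 55.3% → the in-state pool
Law: the in-state pool 11/23 = 47.8%, the domestic pool 5/12 = 41.7% → the in-state pool
Education: the in-state pool 27/71 = 38.0%, the domestic pool 2/6 = 33.3% → the in-state pool
Overall: the in-state pool 57/130 = 43.8%, the domestic pool 61/121 = 50.4% → the domestic pool
The in-state pool wins each department group but the domestic pool wins overall — the comparison reverses. The in-state pool's applicants skew toward Education, which has a lower base rate.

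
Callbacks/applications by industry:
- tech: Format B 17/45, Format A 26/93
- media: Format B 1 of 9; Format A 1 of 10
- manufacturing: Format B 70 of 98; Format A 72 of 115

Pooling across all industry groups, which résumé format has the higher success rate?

Tech: Format B 17/45 = 37.8%, Format A 26/93 = 28.0% → Format B
Media: Format B 1/9 = 11.1%, Format A 1/10 = 10.0% → Format B
Manufacturing: Format B 70/98 = 71.4%, Format A 72/115 = 62.6% → Format B
Overall: Format B 88/152 = 57.9%, Format A 99/218 = 45.4% → Format B

Format B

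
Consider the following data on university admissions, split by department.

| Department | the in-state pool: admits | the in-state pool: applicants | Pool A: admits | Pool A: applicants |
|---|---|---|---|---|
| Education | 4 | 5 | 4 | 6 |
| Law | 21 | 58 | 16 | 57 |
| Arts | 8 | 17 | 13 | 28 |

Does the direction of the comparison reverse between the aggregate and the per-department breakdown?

No

Education: the in-state pool 4/5 = 80.0%, Pool A 4/6 = 66.7% → the in-state pool
Law: the in-state pool 21/58 = 36.2%, Pool A 16/57 = 28.1% → the in-state pool
Arts: the in-state pool 8/17 = 47.1%, Pool A 13/28 = 46.4% → the in-state pool
Overall: the in-state pool 33/80 = 41.2%, Pool A 33/91 = 36.3% → the in-state pool
The in-state pool wins overall and in every department group — no reversal.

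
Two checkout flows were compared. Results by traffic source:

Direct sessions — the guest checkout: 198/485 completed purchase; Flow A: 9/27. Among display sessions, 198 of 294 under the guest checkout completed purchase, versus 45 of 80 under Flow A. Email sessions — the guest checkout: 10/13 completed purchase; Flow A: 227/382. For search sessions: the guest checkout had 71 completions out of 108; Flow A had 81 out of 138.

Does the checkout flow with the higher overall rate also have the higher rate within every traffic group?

Direct: the guest checkout 198/485 = 40.8%, Flow A 9/27 = 33.3% → the guest checkout
Display: the guest checkout 198/294 = 67.3%, Flow A 45/80 = 56.2% → the guest checkout
Email: the guest checkout 10/13 = 76.9%, Flow A 227/382 = 59.4% → the guest checkout
Search: the guest checkout 71/108 = 65.7%, Flow A 81/138 = 58.7% → the guest checkout
Overall: the guest checkout 477/900 = 53.0%, Flow A 362/627 = 57.7% → Flow A
The guest checkout wins each traffic group but Flow A wins overall — the comparison reverses. The guest checkout's sessions skew toward direct, which has a lower base rate.

No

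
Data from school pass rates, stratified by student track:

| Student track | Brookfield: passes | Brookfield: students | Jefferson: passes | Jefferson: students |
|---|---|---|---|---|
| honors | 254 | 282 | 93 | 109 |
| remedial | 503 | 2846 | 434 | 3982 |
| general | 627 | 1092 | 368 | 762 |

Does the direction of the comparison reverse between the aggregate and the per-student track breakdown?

No

Honors: Brookfield 254/282 = 90.1%, Jefferson 93/109 = 85.3% → Brookfield
Remedial: Brookfield 503/2846 = 17.7%, Jefferson 434/3982 = 10.9% → Brookfield
General: Brookfield 627/1092 = 57.4%, Jefferson 368/762 = 48.3% → Brookfield
Overall: Brookfield 1384/4220 = 32.8%, Jefferson 895/4853 = 18.4% → Brookfield
Brookfield wins overall and in every student group — no reversal.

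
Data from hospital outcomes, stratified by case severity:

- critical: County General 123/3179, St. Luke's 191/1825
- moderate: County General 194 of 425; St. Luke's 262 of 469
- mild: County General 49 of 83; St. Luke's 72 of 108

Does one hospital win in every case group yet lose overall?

Critical: County General 123/3179 = 3.9%, St. Luke's 191/1825 = 10.5% → St. Luke's
Moderate: County General 194/425 = 45.6%, St. Luke's 262/469 = 55.9% → St. Luke's
Mild: County General 49/83 = 59.0%, St. Luke's 72/108 = 66.7% → St. Luke's
Overall: County General 366/3687 = 9.9%, St. Luke's 525/2402 = 21.9% → St. Luke's
St. Luke's wins overall and in every case group — no reversal.

No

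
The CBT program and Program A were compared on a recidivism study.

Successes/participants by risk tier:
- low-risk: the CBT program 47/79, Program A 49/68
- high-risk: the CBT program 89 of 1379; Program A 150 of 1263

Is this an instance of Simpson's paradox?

No

Low-risk: the CBT program 47/79 = 59.5%, Program A 49/68 = 72.1% → Program A
High-risk: the CBT program 89/1379 = 6.5%, Program A 150/1263 = 11.9% → Program A
Overall: the CBT program 136/1458 = 9.3%, Program A 199/1331 = 15.0% → Program A
Program A wins overall and in every risk group — no reversal.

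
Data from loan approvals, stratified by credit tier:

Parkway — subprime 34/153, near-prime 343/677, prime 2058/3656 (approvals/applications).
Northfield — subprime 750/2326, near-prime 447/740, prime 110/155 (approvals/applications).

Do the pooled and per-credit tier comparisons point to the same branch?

Subprime: Parkway 34/153 = 22.2%, Northfield 750/2326 = 32.2% → Northfield
Near-prime: Parkway 343/677 = 50.7%, Northfield 447/740 = 60.4% → Northfield
Prime: Parkway 2058/3656 = 56.3%, Northfield 110/155 = 71.0% → Northfield
Overall: Parkway 2435/4486 = 54.3%, Northfield 1307/3221 = 40.6% → Parkway
Northfield wins each credit group but Parkway wins overall — the comparison reverses. Northfield's applications skew toward subprime, which has a lower base rate.

No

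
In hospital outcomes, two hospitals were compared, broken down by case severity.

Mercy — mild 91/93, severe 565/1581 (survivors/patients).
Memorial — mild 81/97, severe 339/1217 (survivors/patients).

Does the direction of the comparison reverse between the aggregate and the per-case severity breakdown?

No

Mild: Mercy 91/93 = 97.8%, Memorial 81/97 = 83.5% → Mercy
Severe: Mercy 565/1581 = 35.7%, Memorial 339/1217 = 27.9% → Mercy
Overall: Mercy 656/1674 = 39.2%, Memorial 420/1314 = 32.0% → Mercy
Mercy wins overall and in every case group — no reversal.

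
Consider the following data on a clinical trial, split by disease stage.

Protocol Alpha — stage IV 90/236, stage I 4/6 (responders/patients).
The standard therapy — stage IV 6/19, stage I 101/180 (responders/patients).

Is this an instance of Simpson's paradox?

Yes

Stage IV: Protocol Alpha 90/236 = 38.1%, the standard therapy 6/19 = 31.6% → Protocol Alpha
Stage I: Protocol Alpha 4/6 = 66.7%, the standard therapy 101/180 = 56.1% → Protocol Alpha
Overall: Protocol Alpha 94/242 = 38.8%, the standard therapy 107/199 = 53.8% → the standard therapy
Protocol Alpha wins each disease group but the standard therapy wins overall — the comparison reverses. Protocol Alpha's patients skew toward stage IV, which has a lower base rate.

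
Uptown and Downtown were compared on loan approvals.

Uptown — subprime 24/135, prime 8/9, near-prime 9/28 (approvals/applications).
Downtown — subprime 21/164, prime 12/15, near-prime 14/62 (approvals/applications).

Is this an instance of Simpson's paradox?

No

Subprime: Uptown 24/135 = 17.8%, Downtown 21/164 = 12.8% → Uptown
Prime: Uptown 8/9 = 88.9%, Downtown 12/15 = 80.0% → Uptown
Near-prime: Uptown 9/28 = 32.1%, Downtown 14/62 = 22.6% → Uptown
Overall: Uptown 41/172 = 23.8%, Downtown 47/241 = 19.5% → Uptown
Uptown wins overall and in every credit group — no reversal.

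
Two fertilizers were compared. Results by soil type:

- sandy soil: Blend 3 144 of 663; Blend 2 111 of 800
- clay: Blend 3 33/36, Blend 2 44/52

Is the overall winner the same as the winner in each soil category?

Sandy soil: Blend 3 144/663 = 21.7%, Blend 2 111/800 = 13.9% → Blend 3
Clay: Blend 3 33/36 = 91.7%, Blend 2 44/52 = 84.6% → Blend 3
Overall: Blend 3 177/699 = 25.3%, Blend 2 155/852 = 18.2% → Blend 3
Blend 3 wins overall and in every soil group — no reversal.

Yes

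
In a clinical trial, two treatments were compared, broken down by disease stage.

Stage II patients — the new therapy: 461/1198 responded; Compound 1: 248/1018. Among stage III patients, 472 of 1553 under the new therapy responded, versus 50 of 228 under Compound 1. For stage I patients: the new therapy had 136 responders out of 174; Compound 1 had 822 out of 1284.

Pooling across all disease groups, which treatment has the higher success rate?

Compound 1

Stage II: the new therapy 461/1198 = 38.5%, Compound 1 248/1018 = 24.4% → the new therapy
Stage III: the new therapy 472/1553 = 30.4%, Compound 1 50/228 = 21.9% → the new therapy
Stage I: the new therapy 136/174 = 78.2%, Compound 1 822/1284 = 64.0% → the new therapy
Overall: the new therapy 1069/2925 = 36.5%, Compound 1 1120/2530 = 44.3% → Compound 1
(The new therapy wins every disease group but Compound 1 wins overall — the new therapy's patients skew toward the low-rate stage III group.)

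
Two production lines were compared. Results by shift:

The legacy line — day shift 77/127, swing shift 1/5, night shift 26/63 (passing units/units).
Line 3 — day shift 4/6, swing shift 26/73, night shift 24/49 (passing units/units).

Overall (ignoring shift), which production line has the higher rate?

Day shift: the legacy line 77/127 = 60.6%, Line 3 4/6 = 66.7% → Line 3
Swing shift: the legacy line 1/5 = 20.0%, Line 3 26/73 = 35.6% → Line 3
Night shift: the legacy line 26/63 = 41.3%, Line 3 24/49 = 49.0% → Line 3
Overall: the legacy line 104/195 = 53.3%, Line 3 54/128 = 42.2% → the legacy line
(Line 3 wins every shift group but the legacy line wins overall — Line 3's units skew toward the low-rate swing shift group.)

the legacy line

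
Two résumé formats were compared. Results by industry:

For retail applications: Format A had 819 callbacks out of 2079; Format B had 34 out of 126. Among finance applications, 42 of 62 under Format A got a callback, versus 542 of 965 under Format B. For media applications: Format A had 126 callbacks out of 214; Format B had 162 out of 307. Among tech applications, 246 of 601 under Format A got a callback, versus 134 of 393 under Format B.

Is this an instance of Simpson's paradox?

Retail: Format A 819/2079 = 39.4%, Format B 34/126 = 27.0% → Format A
Finance: Format A 42/62 = 67.7%, Format B 542/965 = 56.2% → Format A
Media: Format A 126/214 = 58.9%, Format B 162/307 = 52.8% → Format A
Tech: Format A 246/601 = 40.9%, Format B 134/393 = 34.1% → Format A
Overall: Format A 1233/2956 = 41.7%, Format B 872/1791 = 48.7% → Format B
Format A wins each industry group but Format B wins overall — the comparison reverses. Format A's applications skew toward retail, which has a lower base rate.

Yes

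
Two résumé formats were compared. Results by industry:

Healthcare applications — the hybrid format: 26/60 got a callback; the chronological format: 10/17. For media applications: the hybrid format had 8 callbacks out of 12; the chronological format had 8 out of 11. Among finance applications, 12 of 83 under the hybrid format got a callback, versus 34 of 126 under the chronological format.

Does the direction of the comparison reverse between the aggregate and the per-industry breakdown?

Healthcare: the hybrid format 26/60 = 43.3%, the chronological format 10/17 = 58.8% → the chronological format
Media: the hybrid format 8/12 = 66.7%, the chronological format 8/11 = 72.7% → the chronological format
Finance: the hybrid format 12/83 = 14.5%, the chronological format 34/126 = 27.0% → the chronological format
Overall: the hybrid format 46/155 = 29.7%, the chronological format 52/154 = 33.8% → the chronological format
The chronological format wins overall and in every industry group — no reversal.

No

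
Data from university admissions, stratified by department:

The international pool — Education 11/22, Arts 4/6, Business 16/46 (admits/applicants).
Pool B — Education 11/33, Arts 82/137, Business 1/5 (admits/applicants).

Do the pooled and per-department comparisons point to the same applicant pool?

No

Education: the international pool 11/22 = 50.0%, Pool B 11/33 = 33.3% → the international pool
Arts: the international pool 4/6 = 66.7%, Pool B 82/137 = 59.9% → the international pool
Business: the international pool 16/46 = 34.8%, Pool B 1/5 = 20.0% → the international pool
Overall: the international pool 31/74 = 41.9%, Pool B 94/175 = 53.7% → Pool B
The international pool wins each department group but Pool B wins overall — the comparison reverses. The international pool's applicants skew toward Business, which has a lower base rate.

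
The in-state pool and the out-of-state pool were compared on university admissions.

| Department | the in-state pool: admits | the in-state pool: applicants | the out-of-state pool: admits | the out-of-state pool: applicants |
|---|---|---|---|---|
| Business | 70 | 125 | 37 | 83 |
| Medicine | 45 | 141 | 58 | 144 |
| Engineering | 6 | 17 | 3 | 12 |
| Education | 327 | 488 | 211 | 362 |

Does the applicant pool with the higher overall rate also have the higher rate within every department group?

No

Business: the in-state pool 70/125 = 56.0%, the out-of-state pool 37/83 = 44.6% → the in-state pool
Medicine: the in-state pool 45/141 = 31.9%, the out-of-state pool 58/144 = 40.3% → the out-of-state pool
Engineering: the in-state pool 6/17 = 35.3%, the out-of-state pool 3/12 = 25.0% → the in-state pool
Education: the in-state pool 327/488 = 67.0%, the out-of-state pool 211/362 = 58.3% → the in-state pool
Overall: the in-state pool 448/771 = 58.1%, the out-of-state pool 309/601 = 51.4% → the in-state pool
Neither sweeps: the in-state pool wins 3 of 4 groups, the out-of-state pool wins 1. The in-state pool wins overall but not every group — no Simpson reversal.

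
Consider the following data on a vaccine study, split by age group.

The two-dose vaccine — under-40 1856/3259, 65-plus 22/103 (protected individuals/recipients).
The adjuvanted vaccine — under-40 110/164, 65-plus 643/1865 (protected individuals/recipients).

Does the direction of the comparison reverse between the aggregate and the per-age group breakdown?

Yes

Under-40: the two-dose vaccine 1856/3259 = 56.9%, the adjuvanted vaccine 110/164 = 67.1% → the adjuvanted vaccine
65-plus: the two-dose vaccine 22/103 = 21.4%, the adjuvanted vaccine 643/1865 = 34.5% → the adjuvanted vaccine
Overall: the two-dose vaccine 1878/3362 = 55.9%, the adjuvanted vaccine 753/2029 = 37.1% → the two-dose vaccine
The adjuvanted vaccine wins each age group but the two-dose vaccine wins overall — the comparison reverses. The adjuvanted vaccine's recipients skew toward 65-plus, which has a lower base rate.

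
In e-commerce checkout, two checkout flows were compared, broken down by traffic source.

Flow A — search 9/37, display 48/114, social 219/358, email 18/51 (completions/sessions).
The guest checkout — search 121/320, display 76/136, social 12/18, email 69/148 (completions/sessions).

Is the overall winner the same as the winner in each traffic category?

No

Search: Flow A 9/37 = 24.3%, the guest checkout 121/320 = 37.8% → the guest checkout
Display: Flow A 48/114 = 42.1%, the guest checkout 76/136 = 55.9% → the guest checkout
Social: Flow A 219/358 = 61.2%, the guest checkout 12/18 = 66.7% → the guest checkout
Email: Flow A 18/51 = 35.3%, the guest checkout 69/148 = 46.6% → the guest checkout
Overall: Flow A 294/560 = 52.5%, the guest checkout 278/622 = 44.7% → Flow A
The guest checkout wins each traffic group but Flow A wins overall — the comparison reverses. The guest checkout's sessions skew toward search, which has a lower base rate.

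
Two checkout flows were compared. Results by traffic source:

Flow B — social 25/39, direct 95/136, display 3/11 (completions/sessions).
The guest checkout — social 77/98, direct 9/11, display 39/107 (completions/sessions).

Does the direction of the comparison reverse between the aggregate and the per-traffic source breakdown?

Social: Flow B 25/39 = 64.1%, the guest checkout 77/98 = 78.6% → the guest checkout
Direct: Flow B 95/136 = 69.9%, the guest checkout 9/11 = 81.8% → the guest checkout
Display: Flow B 3/11 = 27.3%, the guest checkout 39/107 = 36.4% → the guest checkout
Overall: Flow B 123/186 = 66.1%, the guest checkout 125/216 = 57.9% → Flow B
The guest checkout wins each traffic group but Flow B wins overall — the comparison reverses. The guest checkout's sessions skew toward display, which has a lower base rate.

Yes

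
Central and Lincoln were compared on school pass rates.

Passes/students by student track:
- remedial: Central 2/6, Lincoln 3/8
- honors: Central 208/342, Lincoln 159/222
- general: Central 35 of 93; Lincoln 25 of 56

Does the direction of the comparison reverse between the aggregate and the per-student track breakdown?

No

Remedial: Central 2/6 = 33.3%, Lincoln 3/8 = 37.5% → Lincoln
Honors: Central 208/342 = 60.8%, Lincoln 159/222 = 71.6% → Lincoln
General: Central 35/93 = 37.6%, Lincoln 25/56 = 44.6% → Lincoln
Overall: Central 245/441 = 55.6%, Lincoln 187/286 = 65.4% → Lincoln
Lincoln wins overall and in every student group — no reversal.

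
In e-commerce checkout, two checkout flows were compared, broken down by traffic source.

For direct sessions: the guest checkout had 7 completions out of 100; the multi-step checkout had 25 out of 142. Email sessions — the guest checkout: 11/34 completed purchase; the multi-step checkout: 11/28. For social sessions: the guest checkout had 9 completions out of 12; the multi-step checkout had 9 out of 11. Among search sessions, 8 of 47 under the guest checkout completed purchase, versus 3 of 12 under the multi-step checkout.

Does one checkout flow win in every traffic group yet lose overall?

No

Direct: the guest checkout 7/100 = 7.0%, the multi-step checkout 25/142 = 17.6% → the multi-step checkout
Email: the guest checkout 11/34 = 32.4%, the multi-step checkout 11/28 = 39.3% → the multi-step checkout
Social: the guest checkout 9/12 = 75.0%, the multi-step checkout 9/11 = 81.8% → the multi-step checkout
Search: the guest checkout 8/47 = 17.0%, the multi-step checkout 3/12 = 25.0% → the multi-step checkout
Overall: the guest checkout 35/193 = 18.1%, the multi-step checkout 48/193 = 24.9% → the multi-step checkout
The multi-step checkout wins overall and in every traffic group — no reversal.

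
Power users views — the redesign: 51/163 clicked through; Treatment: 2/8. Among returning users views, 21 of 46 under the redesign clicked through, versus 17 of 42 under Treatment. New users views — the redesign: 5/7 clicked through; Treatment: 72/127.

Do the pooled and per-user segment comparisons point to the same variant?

Power users: the redesign 51/163 = 31.3%, Treatment 2/8 = 25.0% → the redesign
Returning users: the redesign 21/46 = 45.7%, Treatment 17/42 = 40.5% → the redesign
New users: the redesign 5/7 = 71.4%, Treatment 72/127 = 56.7% → the redesign
Overall: the redesign 77/216 = 35.6%, Treatment 91/177 = 51.4% → Treatment
The redesign wins each user group but Treatment wins overall — the comparison reverses. The redesign's views skew toward power users, which has a lower base rate.

No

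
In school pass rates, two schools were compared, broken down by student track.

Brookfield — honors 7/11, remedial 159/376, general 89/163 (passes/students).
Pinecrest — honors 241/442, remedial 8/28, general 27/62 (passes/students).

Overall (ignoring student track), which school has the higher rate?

Pinecrest

Honors: Brookfield 7/11 = 63.6%, Pinecrest 241/442 = 54.5% → Brookfield
Remedial: Brookfield 159/376 = 42.3%, Pinecrest 8/28 = 28.6% → Brookfield
General: Brookfield 89/163 = 54.6%, Pinecrest 27/62 = 43.5% → Brookfield
Overall: Brookfield 255/550 = 46.4%, Pinecrest 276/532 = 51.9% → Pinecrest
(Brookfield wins every student group but Pinecrest wins overall — Brookfield's students skew toward the low-rate remedial group.)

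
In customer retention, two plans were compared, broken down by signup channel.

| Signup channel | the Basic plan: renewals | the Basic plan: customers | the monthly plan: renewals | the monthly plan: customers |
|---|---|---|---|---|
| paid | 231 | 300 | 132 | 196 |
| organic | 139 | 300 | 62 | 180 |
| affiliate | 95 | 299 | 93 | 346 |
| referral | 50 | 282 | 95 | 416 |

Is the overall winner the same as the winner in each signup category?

Paid: the Basic plan 231/300 = 77.0%, the monthly plan 132/196 = 67.3% → the Basic plan
Organic: the Basic plan 139/300 = 46.3%, the monthly plan 62/180 = 34.4% → the Basic plan
Affiliate: the Basic plan 95/299 = 31.8%, the monthly plan 93/346 = 26.9% → the Basic plan
Referral: the Basic plan 50/282 = 17.7%, the monthly plan 95/416 = 22.8% → the monthly plan
Overall: the Basic plan 515/1181 = 43.6%, the monthly plan 382/1138 = 33.6% → the Basic plan
Neither sweeps: the Basic plan wins 3 of 4 groups, the monthly plan wins 1. The Basic plan wins overall but not every group — no Simpson reversal.

No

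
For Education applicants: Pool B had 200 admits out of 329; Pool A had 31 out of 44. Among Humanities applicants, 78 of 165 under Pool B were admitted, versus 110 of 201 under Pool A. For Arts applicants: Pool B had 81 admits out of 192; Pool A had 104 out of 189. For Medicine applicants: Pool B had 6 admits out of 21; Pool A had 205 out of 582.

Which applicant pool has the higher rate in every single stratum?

Pool A

Education: Pool B 200/329 = 60.8%, Pool A 31/44 = 70.5% → Pool A
Humanities: Pool B 78/165 = 47.3%, Pool A 110/201 = 54.7% → Pool A
Arts: Pool B 81/192 = 42.2%, Pool A 104/189 = 55.0% → Pool A
Medicine: Pool B 6/21 = 28.6%, Pool A 205/582 = 35.2% → Pool A
Pool A has the higher rate in all 4 groups.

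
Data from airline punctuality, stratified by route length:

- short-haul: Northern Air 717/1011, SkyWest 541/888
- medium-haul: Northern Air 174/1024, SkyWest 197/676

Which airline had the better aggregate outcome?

SkyWest

Short-haul: Northern Air 717/1011 = 70.9%, SkyWest 541/888 = 60.9% → Northern Air
Medium-haul: Northern Air 174/1024 = 17.0%, SkyWest 197/676 = 29.1% → SkyWest
Overall: Northern Air 891/2035 = 43.8%, SkyWest 738/1564 = 47.2% → SkyWest
(Neither sweeps every route group, but SkyWest has the higher pooled rate.)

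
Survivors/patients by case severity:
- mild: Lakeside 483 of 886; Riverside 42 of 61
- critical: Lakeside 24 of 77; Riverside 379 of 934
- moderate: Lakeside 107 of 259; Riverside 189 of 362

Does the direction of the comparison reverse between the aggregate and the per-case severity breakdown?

Mild: Lakeside 483/886 = 54.5%, Riverside 42/61 = 68.9% → Riverside
Critical: Lakeside 24/77 = 31.2%, Riverside 379/934 = 40.6% → Riverside
Moderate: Lakeside 107/259 = 41.3%, Riverside 189/362 = 52.2% → Riverside
Overall: Lakeside 614/1222 = 50.2%, Riverside 610/1357 = 45.0% → Lakeside
Riverside wins each case group but Lakeside wins overall — the comparison reverses. Riverside's patients skew toward critical, which has a lower base rate.

Yes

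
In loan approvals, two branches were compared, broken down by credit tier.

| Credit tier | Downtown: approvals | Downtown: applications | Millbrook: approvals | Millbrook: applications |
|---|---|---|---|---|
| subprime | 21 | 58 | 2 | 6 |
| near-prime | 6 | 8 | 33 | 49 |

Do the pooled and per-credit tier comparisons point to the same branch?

Subprime: Downtown 21/58 = 36.2%, Millbrook 2/6 = 33.3% → Downtown
Near-prime: Downtown 6/8 = 75.0%, Millbrook 33/49 = 67.3% → Downtown
Overall: Downtown 27/66 = 40.9%, Millbrook 35/55 = 63.6% → Millbrook
Downtown wins each credit group but Millbrook wins overall — the comparison reverses. Downtown's applications skew toward subprime, which has a lower base rate.

No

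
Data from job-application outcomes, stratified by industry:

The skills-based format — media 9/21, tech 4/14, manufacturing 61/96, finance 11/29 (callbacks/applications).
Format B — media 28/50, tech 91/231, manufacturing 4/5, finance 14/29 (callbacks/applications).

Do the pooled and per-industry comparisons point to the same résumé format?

Media: the skills-based format 9/21 = 42.9%, Format B 28/50 = 56.0% → Format B
Tech: the skills-based format 4/14 = 28.6%, Format B 91/231 = 39.4% → Format B
Manufacturing: the skills-based format 61/96 = 63.5%, Format B 4/5 = 80.0% → Format B
Finance: the skills-based format 11/29 = 37.9%, Format B 14/29 = 48.3% → Format B
Overall: the skills-based format 85/160 = 53.1%, Format B 137/315 = 43.5% → the skills-based format
Format B wins each industry group but the skills-based format wins overall — the comparison reverses. Format B's applications skew toward tech, which has a lower base rate.

No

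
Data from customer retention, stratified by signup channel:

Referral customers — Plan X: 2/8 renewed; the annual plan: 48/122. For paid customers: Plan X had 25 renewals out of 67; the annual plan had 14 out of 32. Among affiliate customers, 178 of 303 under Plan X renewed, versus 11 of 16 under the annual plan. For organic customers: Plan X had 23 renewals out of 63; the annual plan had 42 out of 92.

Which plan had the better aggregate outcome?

Plan X

Referral: Plan X 2/8 = 25.0%, the annual plan 48/122 = 39.3% → the annual plan
Paid: Plan X 25/67 = 37.3%, the annual plan 14/32 = 43.8% → the annual plan
Affiliate: Plan X 178/303 = 58.7%, the annual plan 11/16 = 68.8% → the annual plan
Organic: Plan X 23/63 = 36.5%, the annual plan 42/92 = 45.7% → the annual plan
Overall: Plan X 228/441 = 51.7%, the annual plan 115/262 = 43.9% → Plan X
(The annual plan wins every signup group but Plan X wins overall — the annual plan's customers skew toward the low-rate referral group.)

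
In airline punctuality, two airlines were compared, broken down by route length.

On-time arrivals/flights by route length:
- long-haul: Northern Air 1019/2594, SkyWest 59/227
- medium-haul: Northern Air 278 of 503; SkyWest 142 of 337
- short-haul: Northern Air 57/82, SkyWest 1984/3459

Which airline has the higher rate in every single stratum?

Long-haul: Northern Air 1019/2594 = 39.3%, SkyWest 59/227 = 26.0% → Northern Air
Medium-haul: Northern Air 278/503 = 55.3%, SkyWest 142/337 = 42.1% → Northern Air
Short-haul: Northern Air 57/82 = 69.5%, SkyWest 1984/3459 = 57.4% → Northern Air
Northern Air has the higher rate in all 3 groups.

Northern Air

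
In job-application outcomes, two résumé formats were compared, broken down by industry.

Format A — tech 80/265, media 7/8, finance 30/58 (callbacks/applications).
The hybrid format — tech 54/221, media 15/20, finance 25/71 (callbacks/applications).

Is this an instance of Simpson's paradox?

Tech: Format A 80/265 = 30.2%, the hybrid format 54/221 = 24.4% → Format A
Media: Format A 7/8 = 87.5%, the hybrid format 15/20 = 75.0% → Format A
Finance: Format A 30/58 = 51.7%, the hybrid format 25/71 = 35.2% → Format A
Overall: Format A 117/331 = 35.3%, the hybrid format 94/312 = 30.1% → Format A
Format A wins overall and in every industry group — no reversal.

No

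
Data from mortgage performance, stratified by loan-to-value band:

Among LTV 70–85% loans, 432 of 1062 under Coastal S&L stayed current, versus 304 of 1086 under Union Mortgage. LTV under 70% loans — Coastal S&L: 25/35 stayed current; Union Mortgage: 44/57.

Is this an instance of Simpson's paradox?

No

LTV 70–85%: Coastal S&L 432/1062 = 40.7%, Union Mortgage 304/1086 = 28.0% → Coastal S&L
LTV under 70%: Coastal S&L 25/35 = 71.4%, Union Mortgage 44/57 = 77.2% → Union Mortgage
Overall: Coastal S&L 457/1097 = 41.7%, Union Mortgage 348/1143 = 30.4% → Coastal S&L
Neither sweeps: Coastal S&L wins 1 of 2 groups, Union Mortgage wins 1. Coastal S&L wins overall but not every group — no Simpson reversal.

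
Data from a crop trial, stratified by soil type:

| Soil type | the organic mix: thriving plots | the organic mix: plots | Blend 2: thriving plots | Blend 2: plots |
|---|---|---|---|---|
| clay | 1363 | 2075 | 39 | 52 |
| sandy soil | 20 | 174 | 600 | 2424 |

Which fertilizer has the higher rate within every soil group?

Blend 2

Clay: the organic mix 1363/2075 = 65.7%, Blend 2 39/52 = 75.0% → Blend 2
Sandy soil: the organic mix 20/174 = 11.5%, Blend 2 600/2424 = 24.8% → Blend 2
Blend 2 has the higher rate in both groups.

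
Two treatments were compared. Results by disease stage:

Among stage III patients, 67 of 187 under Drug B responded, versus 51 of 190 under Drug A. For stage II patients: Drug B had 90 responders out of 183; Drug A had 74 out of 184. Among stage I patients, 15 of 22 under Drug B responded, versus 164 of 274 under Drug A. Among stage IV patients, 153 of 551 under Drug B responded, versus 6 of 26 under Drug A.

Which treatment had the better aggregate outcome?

Stage III: Drug B 67/187 = 35.8%, Drug A 51/190 = 26.8% → Drug B
Stage II: Drug B 90/183 = 49.2%, Drug A 74/184 = 40.2% → Drug B
Stage I: Drug B 15/22 = 68.2%, Drug A 164/274 = 59.9% → Drug B
Stage IV: Drug B 153/551 = 27.8%, Drug A 6/26 = 23.1% → Drug B
Overall: Drug B 325/943 = 34.5%, Drug A 295/674 = 43.8% → Drug A
(Drug B wins every disease group but Drug A wins overall — Drug B's patients skew toward the low-rate stage IV group.)

Drug A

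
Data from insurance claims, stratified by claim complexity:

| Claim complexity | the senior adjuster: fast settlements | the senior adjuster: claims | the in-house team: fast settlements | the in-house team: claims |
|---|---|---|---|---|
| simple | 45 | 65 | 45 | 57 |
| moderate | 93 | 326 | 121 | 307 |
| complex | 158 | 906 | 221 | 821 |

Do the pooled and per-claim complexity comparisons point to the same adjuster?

Yes

Simple: the senior adjuster 45/65 = 69.2%, the in-house team 45/57 = 78.9% → the in-house team
Moderate: the senior adjuster 93/326 = 28.5%, the in-house team 121/307 = 39.4% → the in-house team
Complex: the senior adjuster 158/906 = 17.4%, the in-house team 221/821 = 26.9% → the in-house team
Overall: the senior adjuster 296/1297 = 22.8%, the in-house team 387/1185 = 32.7% → the in-house team
The in-house team wins overall and in every claim group — no reversal.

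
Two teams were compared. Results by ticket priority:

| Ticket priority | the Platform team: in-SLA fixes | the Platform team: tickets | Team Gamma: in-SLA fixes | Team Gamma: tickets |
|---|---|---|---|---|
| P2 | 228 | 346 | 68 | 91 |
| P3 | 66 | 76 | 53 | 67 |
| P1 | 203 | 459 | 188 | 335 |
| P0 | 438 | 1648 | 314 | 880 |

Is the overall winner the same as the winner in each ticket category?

P2: the Platform team 228/346 = 65.9%, Team Gamma 68/91 = 74.7% → Team Gamma
P3: the Platform team 66/76 = 86.8%, Team Gamma 53/67 = 79.1% → the Platform team
P1: the Platform team 203/459 = 44.2%, Team Gamma 188/335 = 56.1% → Team Gamma
P0: the Platform team 438/1648 = 26.6%, Team Gamma 314/880 = 35.7% → Team Gamma
Overall: the Platform team 935/2529 = 37.0%, Team Gamma 623/1373 = 45.4% → Team Gamma
Neither sweeps: the Platform team wins 1 of 4 groups, Team Gamma wins 3. Team Gamma wins overall but not every group — no Simpson reversal.

No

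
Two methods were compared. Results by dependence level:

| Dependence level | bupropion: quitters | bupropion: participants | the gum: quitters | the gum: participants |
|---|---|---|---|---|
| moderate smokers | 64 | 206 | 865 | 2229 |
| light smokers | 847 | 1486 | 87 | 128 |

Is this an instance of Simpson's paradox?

Yes

Moderate smokers: bupropion 64/206 = 31.1%, the gum 865/2229 = 38.8% → the gum
Light smokers: bupropion 847/1486 = 57.0%, the gum 87/128 = 68.0% → the gum
Overall: bupropion 911/1692 = 53.8%, the gum 952/2357 = 40.4% → bupropion
The gum wins each dependence group but bupropion wins overall — the comparison reverses. The gum's participants skew toward moderate smokers, which has a lower base rate.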